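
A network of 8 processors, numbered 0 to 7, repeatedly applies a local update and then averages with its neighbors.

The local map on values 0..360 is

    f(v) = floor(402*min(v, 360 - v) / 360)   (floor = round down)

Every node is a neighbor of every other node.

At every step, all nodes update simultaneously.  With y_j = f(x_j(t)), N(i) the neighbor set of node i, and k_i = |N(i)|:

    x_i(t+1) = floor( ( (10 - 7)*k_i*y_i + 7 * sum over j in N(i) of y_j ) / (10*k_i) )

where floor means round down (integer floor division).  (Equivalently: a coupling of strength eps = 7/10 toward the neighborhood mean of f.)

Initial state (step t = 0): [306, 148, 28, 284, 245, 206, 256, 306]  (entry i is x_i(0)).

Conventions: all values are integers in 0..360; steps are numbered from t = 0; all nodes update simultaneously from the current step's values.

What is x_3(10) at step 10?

Answer: x_3(10) = 189

Derivation:
t=0: [306, 148, 28, 284, 245, 206, 256, 306]
t=1: [93, 114, 87, 98, 107, 115, 104, 93]
t=2: [110, 115, 109, 112, 114, 115, 113, 110]
t=3: [124, 125, 124, 124, 125, 125, 125, 124]
t=4: [138, 138, 138, 138, 138, 138, 138, 138]
t=5: [154, 154, 154, 154, 154, 154, 154, 154]
t=6: [171, 171, 171, 171, 171, 171, 171, 171]
t=7: [190, 190, 190, 190, 190, 190, 190, 190]
t=8: [189, 189, 189, 189, 189, 189, 189, 189]
t=9: [190, 190, 190, 190, 190, 190, 190, 190]
t=10: [189, 189, 189, 189, 189, 189, 189, 189]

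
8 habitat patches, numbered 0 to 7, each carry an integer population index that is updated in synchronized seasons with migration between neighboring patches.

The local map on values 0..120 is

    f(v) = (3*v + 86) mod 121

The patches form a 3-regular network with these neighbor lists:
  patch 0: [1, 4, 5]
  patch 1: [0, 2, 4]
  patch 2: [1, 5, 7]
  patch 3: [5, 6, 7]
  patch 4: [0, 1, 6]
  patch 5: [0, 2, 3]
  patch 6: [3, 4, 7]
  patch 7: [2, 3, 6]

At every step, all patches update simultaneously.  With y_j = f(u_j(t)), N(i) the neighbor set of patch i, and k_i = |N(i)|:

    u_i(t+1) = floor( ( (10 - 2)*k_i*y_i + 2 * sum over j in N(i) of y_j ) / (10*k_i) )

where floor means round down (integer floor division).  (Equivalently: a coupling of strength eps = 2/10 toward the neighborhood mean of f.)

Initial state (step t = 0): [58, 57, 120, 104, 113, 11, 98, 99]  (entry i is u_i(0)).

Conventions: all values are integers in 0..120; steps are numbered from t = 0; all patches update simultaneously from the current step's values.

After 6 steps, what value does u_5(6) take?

Answer: u_5(6) = 92

Derivation:
t=0: [58, 57, 120, 104, 113, 11, 98, 99]
t=1: [27, 22, 76, 38, 52, 104, 21, 25]
t=2: [41, 32, 64, 70, 7, 41, 30, 43]
t=3: [87, 64, 45, 59, 99, 82, 61, 84]
t=4: [93, 43, 94, 31, 27, 87, 30, 86]
t=5: [17, 78, 24, 63, 46, 88, 57, 89]
t=6: [32, 72, 49, 42, 89, 92, 28, 94]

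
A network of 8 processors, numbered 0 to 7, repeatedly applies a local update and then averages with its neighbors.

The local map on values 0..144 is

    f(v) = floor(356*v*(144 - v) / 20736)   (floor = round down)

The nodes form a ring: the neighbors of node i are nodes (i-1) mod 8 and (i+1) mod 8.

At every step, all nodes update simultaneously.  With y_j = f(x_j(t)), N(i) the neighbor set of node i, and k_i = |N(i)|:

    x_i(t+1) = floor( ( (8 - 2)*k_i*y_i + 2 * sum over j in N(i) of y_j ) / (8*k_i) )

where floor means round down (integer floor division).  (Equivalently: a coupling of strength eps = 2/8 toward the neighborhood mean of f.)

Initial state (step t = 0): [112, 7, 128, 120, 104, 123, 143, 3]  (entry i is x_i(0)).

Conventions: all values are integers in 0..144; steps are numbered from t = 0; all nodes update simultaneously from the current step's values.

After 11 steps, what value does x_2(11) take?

Simulating step by step:
t=0: [112, 7, 128, 120, 104, 123, 143, 3]
t=1: [48, 24, 34, 50, 64, 42, 7, 13]
t=2: [69, 54, 64, 78, 84, 67, 24, 33]
t=3: [84, 84, 86, 87, 86, 82, 55, 63]
t=4: [86, 85, 85, 85, 85, 86, 84, 86]
t=5: [85, 85, 86, 86, 85, 85, 85, 85]
t=6: [86, 85, 85, 85, 85, 86, 86, 86]
t=7: [85, 85, 86, 86, 85, 85, 85, 85]
t=8: [86, 85, 85, 85, 85, 86, 86, 86]
t=9: [85, 85, 86, 86, 85, 85, 85, 85]
t=10: [86, 85, 85, 85, 85, 86, 86, 86]
t=11: [85, 85, 86, 86, 85, 85, 85, 85]

Answer: x_2(11) = 86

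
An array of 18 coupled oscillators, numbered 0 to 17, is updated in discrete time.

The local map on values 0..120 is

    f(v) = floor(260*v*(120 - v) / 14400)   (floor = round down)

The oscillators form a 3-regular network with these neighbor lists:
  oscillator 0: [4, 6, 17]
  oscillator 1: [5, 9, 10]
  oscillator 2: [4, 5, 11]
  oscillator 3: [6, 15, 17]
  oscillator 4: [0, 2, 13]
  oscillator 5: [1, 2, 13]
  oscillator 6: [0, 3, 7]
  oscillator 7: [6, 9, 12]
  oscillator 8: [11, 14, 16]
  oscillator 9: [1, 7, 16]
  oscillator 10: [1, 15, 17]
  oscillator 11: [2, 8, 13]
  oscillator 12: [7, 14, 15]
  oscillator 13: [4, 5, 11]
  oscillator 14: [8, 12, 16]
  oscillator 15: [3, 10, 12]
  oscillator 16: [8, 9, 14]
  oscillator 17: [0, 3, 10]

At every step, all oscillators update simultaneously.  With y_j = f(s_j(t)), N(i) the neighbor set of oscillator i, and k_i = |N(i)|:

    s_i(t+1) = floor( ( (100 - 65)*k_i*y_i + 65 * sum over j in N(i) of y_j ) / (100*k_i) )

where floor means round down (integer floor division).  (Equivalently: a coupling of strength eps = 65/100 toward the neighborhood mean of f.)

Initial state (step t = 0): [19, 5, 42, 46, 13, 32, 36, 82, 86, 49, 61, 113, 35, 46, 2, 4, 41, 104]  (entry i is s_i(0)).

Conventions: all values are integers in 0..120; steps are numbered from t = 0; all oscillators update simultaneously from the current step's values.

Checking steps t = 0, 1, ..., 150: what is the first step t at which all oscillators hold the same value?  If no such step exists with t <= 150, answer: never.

Answer: 3
Key observation: Synchronization is absorbing here: once all oscillators are equal they stay equal, and step 3 is the first all-equal step.

Derivation:
t=0: [19, 5, 42, 46, 13, 32, 36, 82, 86, 49, 61, 113, 35, 46, 2, 4, 41, 104]  (not all equal)
t=1: [35, 41, 39, 41, 42, 45, 51, 56, 34, 48, 32, 42, 33, 40, 36, 41, 45, 44]  (not all equal)
t=2: [57, 57, 58, 59, 56, 58, 59, 60, 55, 61, 55, 56, 55, 58, 54, 54, 57, 55]  (not all equal)
t=3: [64, 64, 64, 64, 64, 64, 64, 64, 64, 64, 64, 64, 64, 64, 64, 64, 64, 64]  (all equal)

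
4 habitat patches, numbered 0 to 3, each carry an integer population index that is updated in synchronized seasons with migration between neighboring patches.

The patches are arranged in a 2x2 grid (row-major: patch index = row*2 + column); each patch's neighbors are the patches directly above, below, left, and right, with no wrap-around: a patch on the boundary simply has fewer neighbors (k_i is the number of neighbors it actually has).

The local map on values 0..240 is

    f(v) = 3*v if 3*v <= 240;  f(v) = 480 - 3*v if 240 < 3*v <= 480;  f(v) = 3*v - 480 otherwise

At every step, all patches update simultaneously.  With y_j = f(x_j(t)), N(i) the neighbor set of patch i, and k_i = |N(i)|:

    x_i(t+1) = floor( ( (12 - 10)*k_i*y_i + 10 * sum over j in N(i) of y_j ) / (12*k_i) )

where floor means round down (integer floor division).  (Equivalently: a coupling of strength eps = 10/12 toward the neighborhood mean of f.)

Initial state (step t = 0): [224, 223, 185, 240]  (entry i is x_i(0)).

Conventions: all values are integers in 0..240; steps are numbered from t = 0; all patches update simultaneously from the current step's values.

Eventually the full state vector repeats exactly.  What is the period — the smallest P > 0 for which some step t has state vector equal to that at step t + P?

Answer: 4
Key observation: The state at step 17, [16, 80, 80, 16], reappears at step 21 — and no state repeats earlier — so the cycle the system enters has period 4.

Derivation:
t=0: [224, 223, 185, 240]
t=1: [142, 211, 192, 150]
t=2: [112, 60, 51, 108]
t=3: [162, 155, 150, 164]
t=4: [19, 10, 12, 20]
t=5: [37, 53, 54, 37]
t=6: [152, 119, 119, 152]
t=7: [106, 40, 40, 106]
t=8: [127, 155, 155, 127]
t=9: [29, 85, 85, 29]
t=10: [202, 110, 110, 202]
t=11: [146, 130, 130, 146]
t=12: [82, 50, 50, 82]
t=13: [164, 220, 220, 164]
t=14: [152, 40, 40, 152]
t=15: [104, 40, 40, 104]
t=16: [128, 160, 160, 128]
t=17: [16, 80, 80, 16]
t=18: [208, 80, 80, 208]
t=19: [224, 160, 160, 224]
t=20: [32, 160, 160, 32]
t=21: [16, 80, 80, 16]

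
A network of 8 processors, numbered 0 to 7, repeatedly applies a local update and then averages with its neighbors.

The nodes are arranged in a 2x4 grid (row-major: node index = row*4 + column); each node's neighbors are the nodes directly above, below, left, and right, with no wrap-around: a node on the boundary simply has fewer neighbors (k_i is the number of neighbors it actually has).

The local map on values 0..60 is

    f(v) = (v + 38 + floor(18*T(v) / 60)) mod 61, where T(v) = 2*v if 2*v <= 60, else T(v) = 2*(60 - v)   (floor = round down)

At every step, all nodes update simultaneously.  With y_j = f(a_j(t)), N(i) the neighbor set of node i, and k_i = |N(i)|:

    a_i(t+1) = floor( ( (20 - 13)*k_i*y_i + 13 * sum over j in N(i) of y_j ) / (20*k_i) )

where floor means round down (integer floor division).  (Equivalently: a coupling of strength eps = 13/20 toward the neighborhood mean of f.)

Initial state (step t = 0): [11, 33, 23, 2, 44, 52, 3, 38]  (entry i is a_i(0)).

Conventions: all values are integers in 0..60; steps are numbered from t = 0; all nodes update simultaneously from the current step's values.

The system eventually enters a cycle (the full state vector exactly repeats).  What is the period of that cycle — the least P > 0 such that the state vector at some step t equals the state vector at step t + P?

Answer: 5
Key observation: The state at step 28, [25, 25, 25, 25, 25, 25, 25, 25], reappears at step 33 — and no state repeats earlier — so the cycle the system enters has period 5.

Derivation:
t=0: [11, 33, 23, 2, 44, 52, 3, 38]
t=1: [37, 30, 28, 27, 39, 32, 30, 36]
t=2: [26, 24, 22, 22, 26, 25, 24, 24]
t=3: [17, 15, 13, 12, 17, 16, 14, 14]
t=4: [3, 14, 45, 58, 3, 14, 47, 59]
t=5: [47, 49, 38, 34, 47, 49, 38, 34]
t=6: [31, 30, 28, 26, 31, 30, 28, 26]
t=7: [25, 24, 21, 18, 25, 24, 21, 18]
t=8: [16, 14, 10, 6, 16, 14, 10, 6]
t=9: [20, 46, 53, 49, 20, 46, 53, 49]
t=10: [16, 26, 32, 32, 16, 26, 32, 32]
t=11: [7, 16, 23, 25, 7, 16, 23, 25]
t=12: [33, 14, 11, 15, 33, 14, 11, 15]
t=13: [37, 51, 44, 18, 37, 51, 44, 18]
t=14: [28, 31, 25, 13, 28, 31, 25, 13]
t=15: [22, 22, 27, 44, 22, 22, 27, 44]
t=16: [12, 13, 20, 26, 12, 13, 20, 26]
t=17: [57, 47, 21, 15, 57, 47, 21, 15]
t=18: [33, 27, 12, 3, 33, 27, 12, 3]
t=19: [24, 29, 45, 46, 24, 29, 45, 46]
t=20: [17, 23, 29, 31, 17, 23, 29, 31]
t=21: [6, 13, 21, 24, 6, 13, 21, 24]
t=22: [50, 45, 21, 13, 50, 45, 21, 13]
t=23: [32, 26, 24, 42, 32, 26, 24, 42]
t=24: [22, 18, 18, 24, 22, 18, 18, 24]
t=25: [9, 6, 7, 11, 9, 6, 7, 11]
t=26: [50, 48, 49, 53, 50, 48, 49, 53]
t=27: [32, 32, 32, 33, 32, 32, 32, 33]
t=28: [25, 25, 25, 25, 25, 25, 25, 25]
t=29: [17, 17, 17, 17, 17, 17, 17, 17]
t=30: [4, 4, 4, 4, 4, 4, 4, 4]
t=31: [44, 44, 44, 44, 44, 44, 44, 44]
t=32: [30, 30, 30, 30, 30, 30, 30, 30]
t=33: [25, 25, 25, 25, 25, 25, 25, 25]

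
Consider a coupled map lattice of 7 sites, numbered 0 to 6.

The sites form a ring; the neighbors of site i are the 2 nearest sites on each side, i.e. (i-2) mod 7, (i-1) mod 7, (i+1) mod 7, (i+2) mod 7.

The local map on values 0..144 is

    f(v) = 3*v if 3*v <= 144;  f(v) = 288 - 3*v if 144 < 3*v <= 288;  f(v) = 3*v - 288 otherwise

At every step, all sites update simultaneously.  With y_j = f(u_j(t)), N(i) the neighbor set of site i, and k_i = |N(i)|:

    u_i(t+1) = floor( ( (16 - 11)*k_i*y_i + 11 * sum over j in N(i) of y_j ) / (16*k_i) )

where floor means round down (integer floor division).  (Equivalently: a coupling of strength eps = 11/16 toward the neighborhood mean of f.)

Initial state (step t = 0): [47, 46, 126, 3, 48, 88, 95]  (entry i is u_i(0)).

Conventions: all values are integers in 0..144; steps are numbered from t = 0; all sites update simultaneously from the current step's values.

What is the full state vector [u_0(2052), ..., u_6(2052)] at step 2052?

Simulating step by step:
t=0: [47, 46, 126, 3, 48, 88, 95]
t=1: [87, 84, 102, 70, 66, 58, 77]
t=2: [47, 42, 45, 68, 74, 78, 63]
t=3: [115, 118, 113, 91, 84, 83, 97]
t=4: [45, 42, 45, 37, 29, 31, 34]
t=5: [120, 122, 121, 110, 102, 103, 107]
t=6: [58, 62, 59, 46, 35, 34, 42]
t=7: [111, 115, 113, 115, 114, 114, 112]
t=8: [50, 52, 52, 54, 52, 51, 51]
t=9: [134, 132, 132, 130, 132, 133, 134]
t=10: [111, 109, 108, 106, 108, 109, 111]
t=11: [41, 39, 37, 35, 37, 39, 41]
t=12: [118, 115, 113, 111, 113, 115, 118]
t=13: [60, 57, 53, 51, 53, 57, 60]
t=14: [114, 119, 124, 126, 124, 119, 114]
t=15: [64, 70, 77, 80, 77, 70, 64]
t=16: [83, 75, 65, 61, 65, 75, 83]
t=17: [56, 67, 80, 86, 80, 67, 56]
t=18: [96, 81, 63, 55, 63, 81, 96]
t=19: [32, 52, 76, 87, 76, 52, 32]
t=20: [102, 89, 72, 74, 72, 89, 102]
t=21: [28, 36, 52, 52, 52, 36, 28]
t=22: [100, 108, 119, 123, 119, 108, 100]
t=23: [30, 41, 55, 61, 55, 41, 30]
t=24: [107, 108, 114, 117, 114, 108, 107]
t=25: [37, 42, 48, 50, 48, 42, 37]
t=26: [121, 126, 134, 135, 134, 126, 121]
t=27: [86, 93, 103, 106, 103, 93, 86]
t=28: [21, 21, 22, 19, 22, 21, 21]
t=29: [63, 62, 63, 62, 63, 62, 63]
t=30: [100, 100, 100, 100, 100, 100, 100]
t=31: [12, 12, 12, 12, 12, 12, 12]
t=32: [36, 36, 36, 36, 36, 36, 36]
t=33: [108, 108, 108, 108, 108, 108, 108]
t=34: [36, 36, 36, 36, 36, 36, 36]

Answer: [36, 36, 36, 36, 36, 36, 36]
Key observation: The state at step 32, [36, 36, 36, 36, 36, 36, 36], reappears at step 34: the system is in a cycle of period 2 from step 32 on.  Therefore the state at step 2052 equals the state at step 32 + ((2052 - 32) mod 2) = 32, which is [36, 36, 36, 36, 36, 36, 36].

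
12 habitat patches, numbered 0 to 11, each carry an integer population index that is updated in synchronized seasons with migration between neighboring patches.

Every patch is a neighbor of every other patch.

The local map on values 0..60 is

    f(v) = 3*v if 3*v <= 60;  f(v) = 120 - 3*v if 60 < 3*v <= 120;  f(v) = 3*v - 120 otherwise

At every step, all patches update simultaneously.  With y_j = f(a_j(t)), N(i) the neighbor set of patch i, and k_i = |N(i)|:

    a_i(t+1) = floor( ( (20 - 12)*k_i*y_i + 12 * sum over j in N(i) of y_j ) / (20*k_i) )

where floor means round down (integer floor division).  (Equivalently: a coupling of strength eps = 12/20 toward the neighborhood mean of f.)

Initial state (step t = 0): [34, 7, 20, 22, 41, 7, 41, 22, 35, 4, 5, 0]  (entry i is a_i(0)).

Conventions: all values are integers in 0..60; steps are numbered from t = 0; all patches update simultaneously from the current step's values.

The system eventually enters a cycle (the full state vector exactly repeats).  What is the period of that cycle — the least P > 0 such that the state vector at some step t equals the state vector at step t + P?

Simulating step by step:
t=0: [34, 7, 20, 22, 41, 7, 41, 22, 35, 4, 5, 0]
t=1: [21, 22, 35, 33, 16, 22, 16, 33, 20, 19, 20, 15]
t=2: [49, 48, 34, 36, 46, 48, 46, 36, 50, 49, 50, 45]
t=3: [23, 22, 20, 18, 20, 22, 20, 18, 24, 23, 24, 19]
t=4: [53, 54, 56, 54, 56, 54, 56, 54, 52, 53, 52, 55]
t=5: [41, 42, 44, 42, 44, 42, 44, 42, 40, 41, 40, 43]
t=6: [5, 6, 8, 6, 8, 6, 8, 6, 4, 5, 4, 7]
t=7: [17, 18, 20, 18, 20, 18, 20, 18, 16, 17, 16, 19]
t=8: [53, 54, 56, 54, 56, 54, 56, 54, 52, 53, 52, 55]

Answer: 4
Key observation: The state at step 4, [53, 54, 56, 54, 56, 54, 56, 54, 52, 53, 52, 55], reappears at step 8 — and no state repeats earlier — so the cycle the system enters has period 4.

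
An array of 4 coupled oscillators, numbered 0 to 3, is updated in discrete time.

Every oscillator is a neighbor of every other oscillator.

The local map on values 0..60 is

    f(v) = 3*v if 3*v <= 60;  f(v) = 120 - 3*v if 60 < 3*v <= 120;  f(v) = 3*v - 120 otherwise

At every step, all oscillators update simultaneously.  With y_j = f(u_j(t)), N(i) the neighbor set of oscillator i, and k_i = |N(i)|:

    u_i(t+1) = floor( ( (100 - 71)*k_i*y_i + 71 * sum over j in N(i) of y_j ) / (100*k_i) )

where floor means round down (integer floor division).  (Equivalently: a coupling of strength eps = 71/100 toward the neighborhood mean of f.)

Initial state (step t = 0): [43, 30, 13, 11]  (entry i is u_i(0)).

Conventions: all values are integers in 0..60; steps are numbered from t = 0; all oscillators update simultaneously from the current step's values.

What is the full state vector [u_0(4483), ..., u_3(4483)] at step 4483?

Simulating step by step:
t=0: [43, 30, 13, 11]
t=1: [26, 27, 28, 28]
t=2: [38, 38, 38, 38]
t=3: [6, 6, 6, 6]
t=4: [18, 18, 18, 18]
t=5: [54, 54, 54, 54]
t=6: [42, 42, 42, 42]
t=7: [6, 6, 6, 6]

Answer: [6, 6, 6, 6]
Key observation: The state at step 3, [6, 6, 6, 6], reappears at step 7: the system is in a cycle of period 4 from step 3 on.  Therefore the state at step 4483 equals the state at step 3 + ((4483 - 3) mod 4) = 3, which is [6, 6, 6, 6].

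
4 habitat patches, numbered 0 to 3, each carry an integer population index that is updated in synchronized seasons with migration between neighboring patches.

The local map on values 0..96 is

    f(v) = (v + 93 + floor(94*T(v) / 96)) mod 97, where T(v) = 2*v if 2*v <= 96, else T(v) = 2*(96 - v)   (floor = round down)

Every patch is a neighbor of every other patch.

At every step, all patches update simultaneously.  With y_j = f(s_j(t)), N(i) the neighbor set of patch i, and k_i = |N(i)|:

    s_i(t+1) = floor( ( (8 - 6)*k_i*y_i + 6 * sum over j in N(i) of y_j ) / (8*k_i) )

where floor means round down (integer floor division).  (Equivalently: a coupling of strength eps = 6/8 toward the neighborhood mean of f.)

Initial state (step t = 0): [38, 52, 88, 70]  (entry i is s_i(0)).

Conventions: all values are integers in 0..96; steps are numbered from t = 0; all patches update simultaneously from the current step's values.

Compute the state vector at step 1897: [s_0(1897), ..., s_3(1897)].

Answer: [92, 92, 92, 92]
Key observation: The state at step 6, [95, 95, 95, 95], reappears at step 8: the system is in a cycle of period 2 from step 6 on.  Therefore the state at step 1897 equals the state at step 6 + ((1897 - 6) mod 2) = 7, which is [92, 92, 92, 92].

Derivation:
t=0: [38, 52, 88, 70]
t=1: [17, 17, 17, 17]
t=2: [46, 46, 46, 46]
t=3: [35, 35, 35, 35]
t=4: [2, 2, 2, 2]
t=5: [1, 1, 1, 1]
t=6: [95, 95, 95, 95]
t=7: [92, 92, 92, 92]
t=8: [95, 95, 95, 95]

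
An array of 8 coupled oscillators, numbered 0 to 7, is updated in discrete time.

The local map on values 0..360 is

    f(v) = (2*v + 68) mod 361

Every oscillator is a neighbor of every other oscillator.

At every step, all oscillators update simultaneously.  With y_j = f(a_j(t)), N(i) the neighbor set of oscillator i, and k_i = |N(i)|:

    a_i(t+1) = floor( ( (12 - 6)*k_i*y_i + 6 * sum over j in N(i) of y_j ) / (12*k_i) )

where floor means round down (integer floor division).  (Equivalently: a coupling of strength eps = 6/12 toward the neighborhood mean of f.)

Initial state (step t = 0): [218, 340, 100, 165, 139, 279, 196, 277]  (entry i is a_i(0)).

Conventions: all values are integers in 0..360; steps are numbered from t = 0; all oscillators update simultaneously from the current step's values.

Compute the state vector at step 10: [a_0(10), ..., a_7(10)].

Simulating step by step:
t=0: [218, 340, 100, 165, 139, 279, 196, 277]
t=1: [164, 114, 218, 119, 251, 216, 145, 215]
t=2: [130, 242, 177, 247, 205, 175, 269, 174]
t=3: [230, 171, 115, 175, 139, 114, 194, 113]
t=4: [186, 135, 242, 138, 262, 241, 155, 240]
t=5: [146, 257, 194, 260, 211, 193, 119, 192]
t=6: [263, 203, 149, 206, 164, 148, 239, 147]
t=7: [149, 98, 51, 100, 64, 50, 128, 50]
t=8: [113, 224, 184, 226, 195, 183, 250, 183]
t=9: [206, 147, 113, 149, 122, 112, 169, 112]
t=10: [148, 97, 223, 99, 230, 222, 116, 222]

Answer: [148, 97, 223, 99, 230, 222, 116, 222]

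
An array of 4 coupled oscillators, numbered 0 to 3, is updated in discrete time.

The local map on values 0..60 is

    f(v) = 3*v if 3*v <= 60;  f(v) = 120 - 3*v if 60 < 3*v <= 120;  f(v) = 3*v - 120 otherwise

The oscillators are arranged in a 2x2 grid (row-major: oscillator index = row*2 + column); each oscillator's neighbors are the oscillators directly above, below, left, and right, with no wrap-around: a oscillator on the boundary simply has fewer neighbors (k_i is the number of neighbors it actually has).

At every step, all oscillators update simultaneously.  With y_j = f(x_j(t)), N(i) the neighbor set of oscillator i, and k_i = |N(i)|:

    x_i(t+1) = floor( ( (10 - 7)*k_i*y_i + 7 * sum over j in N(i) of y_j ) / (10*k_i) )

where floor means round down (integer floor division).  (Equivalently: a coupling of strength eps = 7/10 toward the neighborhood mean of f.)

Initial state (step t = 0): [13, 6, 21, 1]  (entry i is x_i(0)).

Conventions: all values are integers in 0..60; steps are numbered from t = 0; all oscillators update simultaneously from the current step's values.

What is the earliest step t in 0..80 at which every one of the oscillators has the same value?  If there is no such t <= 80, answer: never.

Answer: never
Key observation: The state at step 26 reappears at step 38 — the system is in a cycle of period 12 from step 26 on.  No step 0..38 is synchronized, and the cycle repeats forever, so no step up to 80 (or ever) has all oscillators equal.

Derivation:
t=0: [13, 6, 21, 1]  (not all equal)
t=1: [37, 20, 31, 27]  (not all equal)
t=2: [33, 34, 24, 42]  (not all equal)
t=3: [29, 14, 23, 24]  (not all equal)
t=4: [42, 40, 43, 46]  (not all equal)
t=5: [4, 8, 11, 8]  (not all equal)
t=6: [23, 19, 22, 27]  (not all equal)
t=7: [54, 48, 47, 50]  (not all equal)
t=8: [28, 32, 31, 24]  (not all equal)
t=9: [28, 36, 37, 32]  (not all equal)
t=10: [18, 24, 23, 14]  (not all equal)
t=11: [50, 48, 48, 47]  (not all equal)
t=12: [25, 25, 25, 23]  (not all equal)
t=13: [45, 47, 47, 46]  (not all equal)
t=14: [19, 17, 17, 20]  (not all equal)
t=15: [52, 56, 56, 53]  (not all equal)
t=16: [44, 40, 40, 45]  (not all equal)
t=17: [3, 9, 9, 4]  (not all equal)
t=18: [21, 15, 15, 22]  (not all equal)
t=19: [48, 52, 52, 47]  (not all equal)
t=20: [32, 26, 26, 31]  (not all equal)
t=21: [36, 30, 30, 37]  (not all equal)
t=22: [24, 16, 16, 23]  (not all equal)
t=23: [48, 49, 49, 48]  (not all equal)
t=24: [26, 24, 24, 26]  (not all equal)
t=25: [46, 43, 43, 46]  (not all equal)
t=26: [11, 15, 15, 11]  (not all equal)
t=27: [41, 36, 36, 41]  (not all equal)
t=28: [9, 5, 5, 9]  (not all equal)
t=29: [18, 23, 23, 18]  (not all equal)
t=30: [51, 53, 53, 51]  (not all equal)
t=31: [37, 34, 34, 37]  (not all equal)
t=32: [15, 11, 11, 15]  (not all equal)
t=33: [36, 41, 41, 36]  (not all equal)
t=34: [5, 9, 9, 5]  (not all equal)
t=35: [23, 18, 18, 23]  (not all equal)
t=36: [53, 51, 51, 53]  (not all equal)
t=37: [34, 37, 37, 34]  (not all equal)
t=38: [11, 15, 15, 11]  (not all equal)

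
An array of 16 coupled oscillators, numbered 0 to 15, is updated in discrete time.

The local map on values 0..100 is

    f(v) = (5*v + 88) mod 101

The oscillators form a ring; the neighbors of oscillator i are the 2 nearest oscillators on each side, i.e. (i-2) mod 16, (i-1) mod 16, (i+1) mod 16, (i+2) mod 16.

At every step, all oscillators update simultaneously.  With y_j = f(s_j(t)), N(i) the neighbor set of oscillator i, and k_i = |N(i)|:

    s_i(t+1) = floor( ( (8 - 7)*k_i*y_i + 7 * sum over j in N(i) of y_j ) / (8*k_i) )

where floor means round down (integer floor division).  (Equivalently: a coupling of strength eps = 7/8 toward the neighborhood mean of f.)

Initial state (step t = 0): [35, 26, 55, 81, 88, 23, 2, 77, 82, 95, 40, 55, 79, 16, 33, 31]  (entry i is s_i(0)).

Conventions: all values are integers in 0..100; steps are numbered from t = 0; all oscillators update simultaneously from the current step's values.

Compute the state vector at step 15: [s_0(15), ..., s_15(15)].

Simulating step by step:
t=0: [35, 26, 55, 81, 88, 23, 2, 77, 82, 95, 40, 55, 79, 16, 33, 31]
t=1: [44, 56, 48, 33, 57, 61, 53, 63, 79, 74, 74, 70, 67, 58, 60, 47]
t=2: [43, 30, 44, 61, 56, 70, 80, 72, 66, 65, 47, 48, 56, 43, 36, 52]
t=3: [33, 35, 42, 41, 54, 66, 44, 36, 36, 23, 27, 23, 32, 43, 32, 27]
t=4: [55, 64, 68, 60, 51, 49, 44, 27, 28, 33, 27, 15, 20, 24, 31, 37]
t=5: [38, 53, 44, 32, 36, 36, 26, 27, 24, 34, 52, 43, 39, 57, 54, 33]
t=6: [44, 45, 52, 46, 37, 40, 36, 34, 30, 22, 36, 55, 47, 49, 67, 61]
t=7: [36, 35, 27, 48, 55, 56, 62, 69, 66, 59, 54, 54, 40, 45, 34, 25]
t=8: [40, 34, 49, 48, 52, 53, 48, 59, 58, 43, 58, 57, 49, 46, 44, 43]
t=9: [30, 37, 50, 42, 34, 44, 57, 42, 48, 65, 47, 35, 39, 24, 29, 35]
t=10: [47, 58, 61, 48, 52, 70, 48, 35, 45, 45, 41, 33, 35, 51, 44, 39]
t=11: [57, 56, 47, 56, 43, 38, 35, 24, 42, 47, 40, 50, 48, 48, 44, 40]
t=12: [47, 60, 46, 43, 48, 38, 46, 56, 49, 51, 49, 38, 36, 36, 45, 46]
t=13: [29, 21, 30, 43, 26, 32, 44, 43, 36, 48, 50, 53, 48, 44, 37, 41]
t=14: [67, 46, 34, 41, 21, 10, 28, 31, 22, 36, 40, 25, 38, 52, 42, 54]
t=15: [50, 50, 54, 55, 57, 59, 61, 54, 60, 59, 65, 61, 61, 57, 54, 45]

Answer: [50, 50, 54, 55, 57, 59, 61, 54, 60, 59, 65, 61, 61, 57, 54, 45]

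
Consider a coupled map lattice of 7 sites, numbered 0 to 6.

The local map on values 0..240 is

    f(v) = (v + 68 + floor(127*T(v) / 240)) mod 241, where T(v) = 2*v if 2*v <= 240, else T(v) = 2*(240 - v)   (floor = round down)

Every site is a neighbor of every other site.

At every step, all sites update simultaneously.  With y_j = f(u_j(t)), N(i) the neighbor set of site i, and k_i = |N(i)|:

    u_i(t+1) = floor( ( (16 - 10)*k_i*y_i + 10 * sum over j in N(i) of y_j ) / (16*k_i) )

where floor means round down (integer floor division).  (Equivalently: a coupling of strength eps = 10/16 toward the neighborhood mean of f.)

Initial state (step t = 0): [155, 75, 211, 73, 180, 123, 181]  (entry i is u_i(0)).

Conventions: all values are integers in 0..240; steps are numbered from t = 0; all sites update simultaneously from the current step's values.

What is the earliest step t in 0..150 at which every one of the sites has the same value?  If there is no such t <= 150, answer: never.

Answer: 4
Key observation: Synchronization is absorbing here: once all sites are equal they stay equal, and step 4 is the first all-equal step.

Derivation:
t=0: [155, 75, 211, 73, 180, 123, 181]  (not all equal)
t=1: [101, 142, 100, 141, 101, 102, 101]  (not all equal)
t=2: [41, 52, 41, 52, 41, 42, 41]  (not all equal)
t=3: [157, 163, 157, 163, 157, 157, 157]  (not all equal)
t=4: [71, 71, 71, 71, 71, 71, 71]  (all equal)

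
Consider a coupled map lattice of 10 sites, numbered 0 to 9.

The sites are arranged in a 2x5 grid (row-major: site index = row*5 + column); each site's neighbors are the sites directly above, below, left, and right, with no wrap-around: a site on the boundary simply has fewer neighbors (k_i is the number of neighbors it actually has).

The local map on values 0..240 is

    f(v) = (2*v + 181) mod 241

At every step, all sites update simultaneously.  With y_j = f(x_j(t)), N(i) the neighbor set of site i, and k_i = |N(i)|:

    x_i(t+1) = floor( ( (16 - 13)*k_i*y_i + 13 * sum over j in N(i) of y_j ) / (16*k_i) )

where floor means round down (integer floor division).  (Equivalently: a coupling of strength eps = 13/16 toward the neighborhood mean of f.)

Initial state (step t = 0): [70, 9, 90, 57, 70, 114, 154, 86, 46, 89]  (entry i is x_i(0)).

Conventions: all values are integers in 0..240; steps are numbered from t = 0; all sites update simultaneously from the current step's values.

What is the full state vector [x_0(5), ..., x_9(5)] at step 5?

Answer: [87, 94, 68, 147, 90, 110, 73, 102, 74, 164]

Derivation:
t=0: [70, 9, 90, 57, 70, 114, 154, 86, 46, 89]
t=1: [164, 93, 121, 72, 84, 66, 131, 64, 82, 67]
t=2: [85, 134, 109, 122, 84, 106, 109, 144, 80, 100]
t=3: [166, 154, 197, 133, 151, 137, 188, 155, 168, 110]
t=4: [95, 55, 77, 73, 148, 83, 76, 56, 108, 44]
t=5: [87, 94, 68, 147, 90, 110, 73, 102, 74, 164]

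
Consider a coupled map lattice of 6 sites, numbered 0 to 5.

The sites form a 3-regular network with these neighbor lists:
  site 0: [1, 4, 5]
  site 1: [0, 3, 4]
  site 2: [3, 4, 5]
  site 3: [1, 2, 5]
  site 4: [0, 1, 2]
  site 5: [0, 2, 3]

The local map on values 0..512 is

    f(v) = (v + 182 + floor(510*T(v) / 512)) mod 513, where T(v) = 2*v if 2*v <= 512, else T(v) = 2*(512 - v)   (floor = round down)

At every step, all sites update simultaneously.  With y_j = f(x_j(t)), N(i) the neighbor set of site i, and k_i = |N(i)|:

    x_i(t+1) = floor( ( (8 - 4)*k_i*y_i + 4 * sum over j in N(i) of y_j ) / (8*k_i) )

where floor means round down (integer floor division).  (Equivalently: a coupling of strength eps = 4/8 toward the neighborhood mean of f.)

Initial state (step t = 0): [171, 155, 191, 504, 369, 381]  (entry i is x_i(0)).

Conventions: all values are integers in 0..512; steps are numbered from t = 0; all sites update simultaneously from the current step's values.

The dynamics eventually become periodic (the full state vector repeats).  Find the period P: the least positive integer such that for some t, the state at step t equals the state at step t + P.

Simulating step by step:
t=0: [171, 155, 191, 504, 369, 381]
t=1: [217, 181, 256, 207, 253, 256]
t=2: [337, 277, 409, 324, 373, 391]
t=3: [349, 380, 305, 349, 334, 317]
t=4: [344, 329, 371, 349, 351, 365]
t=5: [344, 352, 328, 339, 341, 331]
t=6: [348, 344, 358, 353, 349, 357]
t=7: [342, 344, 335, 338, 341, 336]
t=8: [349, 348, 354, 352, 350, 353]
t=9: [341, 341, 338, 339, 340, 338]
t=10: [350, 350, 352, 352, 351, 352]
t=11: [340, 340, 339, 339, 340, 339]
t=12: [351, 351, 351, 351, 351, 351]
t=13: [340, 340, 340, 340, 340, 340]
t=14: [351, 351, 351, 351, 351, 351]

Answer: 2
Key observation: The state at step 12, [351, 351, 351, 351, 351, 351], reappears at step 14 — and no state repeats earlier — so the cycle the system enters has period 2.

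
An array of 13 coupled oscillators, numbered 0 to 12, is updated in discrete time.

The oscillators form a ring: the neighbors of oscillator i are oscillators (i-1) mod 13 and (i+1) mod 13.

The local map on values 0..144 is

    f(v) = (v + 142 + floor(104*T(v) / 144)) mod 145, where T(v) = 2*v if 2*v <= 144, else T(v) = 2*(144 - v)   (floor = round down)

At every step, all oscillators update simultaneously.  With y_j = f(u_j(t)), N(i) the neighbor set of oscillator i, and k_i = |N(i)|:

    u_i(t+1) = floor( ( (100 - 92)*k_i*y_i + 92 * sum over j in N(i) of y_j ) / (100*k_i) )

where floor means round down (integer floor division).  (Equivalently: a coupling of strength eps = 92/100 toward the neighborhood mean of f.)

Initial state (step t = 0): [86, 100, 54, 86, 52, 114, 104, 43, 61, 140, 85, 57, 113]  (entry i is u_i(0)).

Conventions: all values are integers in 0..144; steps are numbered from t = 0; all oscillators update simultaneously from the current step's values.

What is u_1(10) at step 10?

Answer: u_1(10) = 74

Derivation:
t=0: [86, 100, 54, 86, 52, 114, 104, 43, 61, 140, 85, 57, 113]
t=1: [12, 70, 26, 118, 23, 63, 52, 14, 112, 21, 129, 25, 72]
t=2: [25, 41, 18, 52, 10, 81, 26, 64, 37, 9, 48, 18, 40]
t=3: [92, 53, 104, 38, 69, 39, 19, 68, 19, 93, 36, 98, 53]
t=4: [117, 24, 99, 22, 84, 36, 54, 41, 20, 60, 22, 98, 26]
t=5: [53, 15, 49, 21, 63, 76, 94, 87, 114, 55, 77, 51, 15]
t=6: [40, 113, 46, 59, 34, 13, 23, 14, 70, 26, 117, 36, 116]
t=7: [15, 94, 77, 98, 84, 63, 31, 37, 43, 19, 67, 14, 82]
t=8: [21, 28, 17, 22, 11, 43, 48, 87, 67, 57, 35, 19, 31]
t=9: [66, 44, 55, 32, 71, 71, 65, 61, 73, 55, 88, 74, 47]
t=10: [99, 74, 92, 77, 48, 18, 12, 17, 62, 32, 74, 62, 27]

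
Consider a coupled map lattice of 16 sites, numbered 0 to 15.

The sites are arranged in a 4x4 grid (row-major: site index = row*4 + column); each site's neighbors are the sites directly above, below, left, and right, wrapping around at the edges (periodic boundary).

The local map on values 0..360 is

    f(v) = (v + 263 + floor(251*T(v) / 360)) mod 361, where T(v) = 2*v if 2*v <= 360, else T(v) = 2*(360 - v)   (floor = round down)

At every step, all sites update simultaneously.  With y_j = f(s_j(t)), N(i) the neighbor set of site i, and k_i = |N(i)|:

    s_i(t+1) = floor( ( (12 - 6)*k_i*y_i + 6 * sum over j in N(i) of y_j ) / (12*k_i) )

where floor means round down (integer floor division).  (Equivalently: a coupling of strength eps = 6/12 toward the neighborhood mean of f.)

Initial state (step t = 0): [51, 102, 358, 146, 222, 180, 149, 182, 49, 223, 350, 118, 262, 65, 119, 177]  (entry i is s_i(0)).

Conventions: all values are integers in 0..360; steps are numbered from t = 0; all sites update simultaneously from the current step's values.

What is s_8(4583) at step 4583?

Answer: s_8(4583) = 289
Key observation: The state at step 5, [289, 289, 289, 289, 289, 289, 289, 289, 289, 289, 289, 289, 289, 289, 289, 289], reappears at step 7: the system is in a cycle of period 2 from step 5 on.  Therefore the state at step 4583 equals the state at step 5 + ((4583 - 5) mod 2) = 5, which is [289, 289, 289, 289, 289, 289, 289, 289, 289, 289, 289, 289, 289, 289, 289, 289].

Derivation:
t=0: [51, 102, 358, 146, 222, 180, 149, 182, 49, 223, 350, 118, 262, 65, 119, 177]
t=1: [138, 157, 236, 243, 246, 296, 278, 292, 149, 242, 250, 209, 203, 147, 206, 277]
t=2: [267, 273, 305, 294, 286, 291, 295, 297, 286, 291, 308, 303, 291, 280, 306, 306]
t=3: [294, 293, 285, 287, 291, 289, 286, 286, 289, 288, 283, 284, 290, 291, 284, 284]
t=4: [288, 288, 290, 290, 289, 289, 291, 290, 289, 290, 291, 291, 289, 289, 290, 290]
t=5: [289, 289, 289, 289, 289, 289, 289, 289, 289, 289, 289, 289, 289, 289, 289, 289]
t=6: [290, 290, 290, 290, 290, 290, 290, 290, 290, 290, 290, 290, 290, 290, 290, 290]
t=7: [289, 289, 289, 289, 289, 289, 289, 289, 289, 289, 289, 289, 289, 289, 289, 289]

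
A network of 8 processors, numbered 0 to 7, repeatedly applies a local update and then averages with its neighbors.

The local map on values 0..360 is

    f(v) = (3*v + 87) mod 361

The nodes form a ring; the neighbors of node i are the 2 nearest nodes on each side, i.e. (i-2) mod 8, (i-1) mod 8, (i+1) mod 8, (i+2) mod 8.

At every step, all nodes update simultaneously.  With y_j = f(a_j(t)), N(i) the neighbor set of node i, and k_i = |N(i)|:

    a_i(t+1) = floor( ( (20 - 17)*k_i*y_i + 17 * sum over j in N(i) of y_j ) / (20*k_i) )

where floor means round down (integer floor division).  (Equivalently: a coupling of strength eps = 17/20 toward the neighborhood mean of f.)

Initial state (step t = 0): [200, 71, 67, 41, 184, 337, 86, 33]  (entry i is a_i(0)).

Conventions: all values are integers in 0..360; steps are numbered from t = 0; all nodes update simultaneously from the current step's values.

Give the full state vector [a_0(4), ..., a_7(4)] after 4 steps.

Simulating step by step:
t=0: [200, 71, 67, 41, 184, 337, 86, 33]
t=1: [286, 259, 279, 218, 224, 218, 222, 237]
t=2: [129, 131, 119, 87, 63, 37, 80, 99]
t=3: [134, 138, 194, 195, 244, 236, 178, 164]
t=4: [215, 226, 189, 177, 216, 199, 148, 160]

Answer: [215, 226, 189, 177, 216, 199, 148, 160]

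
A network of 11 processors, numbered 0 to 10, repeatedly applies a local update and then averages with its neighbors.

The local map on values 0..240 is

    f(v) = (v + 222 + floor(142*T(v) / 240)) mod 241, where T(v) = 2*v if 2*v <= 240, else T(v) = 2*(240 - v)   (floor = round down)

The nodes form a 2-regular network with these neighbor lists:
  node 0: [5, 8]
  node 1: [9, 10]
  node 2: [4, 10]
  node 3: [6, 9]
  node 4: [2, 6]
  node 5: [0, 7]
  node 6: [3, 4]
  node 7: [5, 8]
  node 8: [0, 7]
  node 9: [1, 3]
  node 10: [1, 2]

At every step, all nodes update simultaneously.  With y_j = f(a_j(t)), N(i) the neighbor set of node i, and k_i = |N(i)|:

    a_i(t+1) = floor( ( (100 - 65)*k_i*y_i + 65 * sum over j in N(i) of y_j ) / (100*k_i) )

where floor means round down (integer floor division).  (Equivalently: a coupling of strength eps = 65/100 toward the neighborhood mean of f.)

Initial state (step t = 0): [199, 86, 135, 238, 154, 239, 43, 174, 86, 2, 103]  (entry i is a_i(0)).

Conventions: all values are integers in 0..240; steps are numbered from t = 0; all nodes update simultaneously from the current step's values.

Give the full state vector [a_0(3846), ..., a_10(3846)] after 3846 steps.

Simulating step by step:
t=0: [199, 86, 135, 238, 154, 239, 43, 174, 86, 2, 103]
t=1: [206, 198, 227, 174, 184, 227, 174, 207, 208, 205, 204]
t=2: [225, 227, 226, 231, 229, 225, 232, 225, 226, 229, 226]
t=3: [223, 223, 223, 222, 222, 223, 222, 223, 223, 222, 223]
t=4: [224, 224, 224, 224, 224, 224, 224, 224, 224, 224, 224]
t=5: [223, 223, 223, 223, 223, 223, 223, 223, 223, 223, 223]
t=6: [224, 224, 224, 224, 224, 224, 224, 224, 224, 224, 224]

Answer: [224, 224, 224, 224, 224, 224, 224, 224, 224, 224, 224]
Key observation: The state at step 4, [224, 224, 224, 224, 224, 224, 224, 224, 224, 224, 224], reappears at step 6: the system is in a cycle of period 2 from step 4 on.  Therefore the state at step 3846 equals the state at step 4 + ((3846 - 4) mod 2) = 4, which is [224, 224, 224, 224, 224, 224, 224, 224, 224, 224, 224].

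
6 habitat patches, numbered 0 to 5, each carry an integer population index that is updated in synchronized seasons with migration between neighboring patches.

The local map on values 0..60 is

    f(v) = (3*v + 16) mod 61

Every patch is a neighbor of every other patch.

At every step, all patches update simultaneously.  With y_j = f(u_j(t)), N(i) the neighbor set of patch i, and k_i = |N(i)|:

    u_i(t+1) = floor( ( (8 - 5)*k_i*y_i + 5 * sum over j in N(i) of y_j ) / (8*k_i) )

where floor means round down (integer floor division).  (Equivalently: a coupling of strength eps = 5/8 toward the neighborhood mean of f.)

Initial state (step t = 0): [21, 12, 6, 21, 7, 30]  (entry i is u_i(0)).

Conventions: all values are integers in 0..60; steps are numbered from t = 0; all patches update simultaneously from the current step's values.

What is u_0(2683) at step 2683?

Simulating step by step:
t=0: [21, 12, 6, 21, 7, 30]
t=1: [30, 38, 34, 30, 34, 36]
t=2: [38, 28, 41, 38, 41, 27]
t=3: [17, 25, 19, 17, 19, 24]
t=4: [13, 19, 14, 13, 14, 18]
t=5: [44, 33, 45, 44, 45, 33]
t=6: [33, 40, 34, 33, 34, 40]
t=7: [44, 34, 45, 44, 45, 34]
t=8: [34, 42, 35, 34, 35, 42]
t=9: [48, 39, 49, 48, 49, 39]
t=10: [32, 25, 32, 32, 32, 25]
t=11: [45, 40, 45, 45, 45, 40]
t=12: [25, 21, 25, 25, 25, 21]
t=13: [27, 24, 27, 27, 27, 24]
t=14: [33, 31, 33, 33, 33, 31]
t=15: [52, 51, 52, 52, 52, 51]
t=16: [49, 48, 49, 49, 49, 48]
t=17: [40, 39, 40, 40, 40, 39]
t=18: [13, 12, 13, 13, 13, 12]
t=19: [54, 53, 54, 54, 54, 53]
t=20: [55, 54, 55, 55, 55, 54]
t=21: [58, 57, 58, 58, 58, 57]
t=22: [6, 5, 6, 6, 6, 5]
t=23: [33, 32, 33, 33, 33, 32]
t=24: [53, 52, 53, 53, 53, 52]
t=25: [52, 51, 52, 52, 52, 51]

Answer: u_0(2683) = 33
Key observation: The state at step 15, [52, 51, 52, 52, 52, 51], reappears at step 25: the system is in a cycle of period 10 from step 15 on.  Therefore the state at step 2683 equals the state at step 15 + ((2683 - 15) mod 10) = 23, which is [33, 32, 33, 33, 33, 32].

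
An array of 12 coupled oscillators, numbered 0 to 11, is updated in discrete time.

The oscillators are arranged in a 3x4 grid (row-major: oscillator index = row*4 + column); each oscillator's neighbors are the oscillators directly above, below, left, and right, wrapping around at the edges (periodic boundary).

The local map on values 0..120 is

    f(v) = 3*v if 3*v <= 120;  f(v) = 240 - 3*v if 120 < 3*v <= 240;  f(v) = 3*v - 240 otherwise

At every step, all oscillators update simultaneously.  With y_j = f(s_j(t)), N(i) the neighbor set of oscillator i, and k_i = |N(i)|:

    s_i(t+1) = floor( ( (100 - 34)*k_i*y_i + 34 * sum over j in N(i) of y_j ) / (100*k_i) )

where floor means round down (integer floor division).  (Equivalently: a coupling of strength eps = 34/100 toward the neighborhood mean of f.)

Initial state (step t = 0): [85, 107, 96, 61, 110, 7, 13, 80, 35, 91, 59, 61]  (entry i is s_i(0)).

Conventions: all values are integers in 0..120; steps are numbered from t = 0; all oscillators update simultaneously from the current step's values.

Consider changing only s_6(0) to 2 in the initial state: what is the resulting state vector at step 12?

Simulating step by step:
t=0: [85, 107, 96, 61, 110, 7, 2, 80, 35, 91, 59, 61]
t=1: [38, 63, 49, 47, 71, 31, 15, 17, 85, 44, 53, 56]
t=2: [91, 68, 84, 93, 41, 81, 56, 54, 37, 91, 80, 68]
t=3: [47, 30, 20, 39, 96, 23, 55, 73, 91, 34, 13, 43]
t=4: [89, 87, 66, 101, 50, 72, 65, 43, 52, 86, 55, 91]
t=5: [39, 23, 45, 59, 80, 30, 51, 92, 69, 29, 61, 50]
t=6: [91, 79, 92, 71, 23, 80, 81, 44, 46, 78, 68, 75]
t=7: [38, 8, 29, 34, 66, 6, 17, 80, 77, 15, 28, 33]
t=8: [90, 38, 79, 92, 39, 25, 49, 24, 31, 41, 79, 81]
t=9: [50, 94, 22, 32, 100, 86, 74, 68, 84, 101, 20, 19]
t=10: [77, 47, 61, 84, 52, 27, 27, 43, 30, 52, 56, 54]
t=11: [30, 84, 60, 29, 80, 83, 80, 94, 81, 84, 73, 75]
t=12: [68, 22, 49, 75, 12, 7, 11, 36, 11, 11, 21, 22]

Answer: [68, 22, 49, 75, 12, 7, 11, 36, 11, 11, 21, 22]
Key observation: This trace re-runs the system from the modified initial state.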